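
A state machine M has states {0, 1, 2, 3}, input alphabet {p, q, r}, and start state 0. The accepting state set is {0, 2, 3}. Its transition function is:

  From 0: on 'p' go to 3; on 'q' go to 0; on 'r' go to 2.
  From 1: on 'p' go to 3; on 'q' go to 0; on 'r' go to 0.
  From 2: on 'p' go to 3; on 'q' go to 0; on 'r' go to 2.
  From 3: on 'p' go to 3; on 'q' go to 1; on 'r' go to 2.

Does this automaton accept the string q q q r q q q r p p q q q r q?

0 → 0 → 0 → 0 → 2 → 0 → 0 → 0 → 2 → 3 → 3 → 1 → 0 → 0 → 2 → 0
End state 0 is accepting.

Yes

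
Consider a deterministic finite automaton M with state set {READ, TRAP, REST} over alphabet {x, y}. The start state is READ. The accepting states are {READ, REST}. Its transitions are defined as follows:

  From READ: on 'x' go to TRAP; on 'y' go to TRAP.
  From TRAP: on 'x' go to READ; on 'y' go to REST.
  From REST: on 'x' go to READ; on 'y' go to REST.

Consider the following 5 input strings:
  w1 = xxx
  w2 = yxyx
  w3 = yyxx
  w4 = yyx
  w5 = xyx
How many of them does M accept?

3

w1: READ → TRAP → READ → TRAP  → end TRAP, rejected
w2: READ → TRAP → READ → TRAP → READ  → end READ, accepted
w3: READ → TRAP → REST → READ → TRAP  → end TRAP, rejected
w4: READ → TRAP → REST → READ  → end READ, accepted
w5: READ → TRAP → REST → READ  → end READ, accepted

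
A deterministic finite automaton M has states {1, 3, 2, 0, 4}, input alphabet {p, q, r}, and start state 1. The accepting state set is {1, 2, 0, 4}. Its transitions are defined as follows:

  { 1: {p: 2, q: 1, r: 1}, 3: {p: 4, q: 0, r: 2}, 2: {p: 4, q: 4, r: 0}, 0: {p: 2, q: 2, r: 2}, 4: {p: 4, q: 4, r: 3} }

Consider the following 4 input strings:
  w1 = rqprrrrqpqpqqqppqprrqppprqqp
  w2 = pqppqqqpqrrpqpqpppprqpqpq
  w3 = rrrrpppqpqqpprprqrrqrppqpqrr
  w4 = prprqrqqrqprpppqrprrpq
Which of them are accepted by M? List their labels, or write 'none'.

w1:
  start at 1
  read 'r': 1 → 1
  read 'q': 1 → 1
  read 'p': 1 → 2
  read 'r': 2 → 0
  read 'r': 0 → 2
  read 'r': 2 → 0
  read 'r': 0 → 2
  read 'q': 2 → 4
  read 'p': 4 → 4
  read 'q': 4 → 4
  read 'p': 4 → 4
  read 'q': 4 → 4
  read 'q': 4 → 4
  read 'q': 4 → 4
  read 'p': 4 → 4
  read 'p': 4 → 4
  read 'q': 4 → 4
  read 'p': 4 → 4
  read 'r': 4 → 3
  read 'r': 3 → 2
  read 'q': 2 → 4
  read 'p': 4 → 4
  read 'p': 4 → 4
  read 'p': 4 → 4
  read 'r': 4 → 3
  read 'q': 3 → 0
  read 'q': 0 → 2
  read 'p': 2 → 4
  end 4, accepted
w2:
  start at 1
  read 'p': 1 → 2
  read 'q': 2 → 4
  read 'p': 4 → 4
  read 'p': 4 → 4
  read 'q': 4 → 4
  read 'q': 4 → 4
  read 'q': 4 → 4
  read 'p': 4 → 4
  read 'q': 4 → 4
  read 'r': 4 → 3
  read 'r': 3 → 2
  read 'p': 2 → 4
  read 'q': 4 → 4
  read 'p': 4 → 4
  read 'q': 4 → 4
  read 'p': 4 → 4
  read 'p': 4 → 4
  read 'p': 4 → 4
  read 'p': 4 → 4
  read 'r': 4 → 3
  read 'q': 3 → 0
  read 'p': 0 → 2
  read 'q': 2 → 4
  read 'p': 4 → 4
  read 'q': 4 → 4
  end 4, accepted
w3:
  start at 1
  read 'r': 1 → 1
  read 'r': 1 → 1
  read 'r': 1 → 1
  read 'r': 1 → 1
  read 'p': 1 → 2
  read 'p': 2 → 4
  read 'p': 4 → 4
  read 'q': 4 → 4
  read 'p': 4 → 4
  read 'q': 4 → 4
  read 'q': 4 → 4
  read 'p': 4 → 4
  read 'p': 4 → 4
  read 'r': 4 → 3
  read 'p': 3 → 4
  read 'r': 4 → 3
  read 'q': 3 → 0
  read 'r': 0 → 2
  read 'r': 2 → 0
  read 'q': 0 → 2
  read 'r': 2 → 0
  read 'p': 0 → 2
  read 'p': 2 → 4
  read 'q': 4 → 4
  read 'p': 4 → 4
  read 'q': 4 → 4
  read 'r': 4 → 3
  read 'r': 3 → 2
  end 2, accepted
w4:
  start at 1
  read 'p': 1 → 2
  read 'r': 2 → 0
  read 'p': 0 → 2
  read 'r': 2 → 0
  read 'q': 0 → 2
  read 'r': 2 → 0
  read 'q': 0 → 2
  read 'q': 2 → 4
  read 'r': 4 → 3
  read 'q': 3 → 0
  read 'p': 0 → 2
  read 'r': 2 → 0
  read 'p': 0 → 2
  read 'p': 2 → 4
  read 'p': 4 → 4
  read 'q': 4 → 4
  read 'r': 4 → 3
  read 'p': 3 → 4
  read 'r': 4 → 3
  read 'r': 3 → 2
  read 'p': 2 → 4
  read 'q': 4 → 4
  end 4, accepted

w1, w2, w3, w4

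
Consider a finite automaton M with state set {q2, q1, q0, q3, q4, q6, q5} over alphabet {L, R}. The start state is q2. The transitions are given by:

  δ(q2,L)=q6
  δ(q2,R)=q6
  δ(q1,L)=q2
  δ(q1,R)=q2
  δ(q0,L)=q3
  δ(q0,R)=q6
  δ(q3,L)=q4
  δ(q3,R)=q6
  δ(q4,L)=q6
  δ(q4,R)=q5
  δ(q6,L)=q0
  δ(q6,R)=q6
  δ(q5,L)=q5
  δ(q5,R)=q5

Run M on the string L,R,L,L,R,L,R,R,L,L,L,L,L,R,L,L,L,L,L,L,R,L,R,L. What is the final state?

q0

q2 → q6 → q6 → q0 → q3 → q6 → q0 → q6 → q6 → q0 → q3 → q4 → q6 → q0 → q6 → q0 → q3 → q4 → q6 → q0 → q3 → q6 → q0 → q6 → q0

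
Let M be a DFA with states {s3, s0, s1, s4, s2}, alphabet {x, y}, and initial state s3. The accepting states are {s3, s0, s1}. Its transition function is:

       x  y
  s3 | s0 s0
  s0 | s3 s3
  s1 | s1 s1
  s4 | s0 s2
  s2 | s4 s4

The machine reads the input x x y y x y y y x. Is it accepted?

s3 → s0 → s3 → s0 → s3 → s0 → s3 → s0 → s3 → s0
End state s0 is accepting.

Yes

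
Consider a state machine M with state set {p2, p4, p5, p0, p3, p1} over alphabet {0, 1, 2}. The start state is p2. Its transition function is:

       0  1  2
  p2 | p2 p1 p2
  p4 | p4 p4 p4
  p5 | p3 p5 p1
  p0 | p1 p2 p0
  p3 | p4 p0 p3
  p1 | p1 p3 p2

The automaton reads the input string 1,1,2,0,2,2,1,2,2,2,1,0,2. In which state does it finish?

Trace: p2 -1-> p1 -1-> p3 -2-> p3 -0-> p4 -2-> p4 -2-> p4 -1-> p4 -2-> p4 -2-> p4 -2-> p4 -1-> p4 -0-> p4 -2-> p4

p4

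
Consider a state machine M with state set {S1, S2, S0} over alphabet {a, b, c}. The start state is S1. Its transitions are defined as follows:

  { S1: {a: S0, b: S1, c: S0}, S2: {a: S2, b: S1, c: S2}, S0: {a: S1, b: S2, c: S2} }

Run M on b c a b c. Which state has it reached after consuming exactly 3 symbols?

start at S1
read 'b': S1 → S1
read 'c': S1 → S0
read 'a': S0 → S1
After 3 symbols: S1.

S1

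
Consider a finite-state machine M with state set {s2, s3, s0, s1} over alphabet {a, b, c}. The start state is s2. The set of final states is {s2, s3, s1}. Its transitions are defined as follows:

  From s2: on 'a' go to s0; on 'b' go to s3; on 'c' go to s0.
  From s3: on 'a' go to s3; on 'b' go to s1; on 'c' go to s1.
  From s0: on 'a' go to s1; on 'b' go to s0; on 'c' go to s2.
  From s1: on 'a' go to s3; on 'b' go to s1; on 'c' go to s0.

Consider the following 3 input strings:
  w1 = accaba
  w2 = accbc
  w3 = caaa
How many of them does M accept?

3

w1:
  start at s2
  read 'a': s2 → s0
  read 'c': s0 → s2
  read 'c': s2 → s0
  read 'a': s0 → s1
  read 'b': s1 → s1
  read 'a': s1 → s3
  end s3, accepted
w2:
  start at s2
  read 'a': s2 → s0
  read 'c': s0 → s2
  read 'c': s2 → s0
  read 'b': s0 → s0
  read 'c': s0 → s2
  end s2, accepted
w3:
  start at s2
  read 'c': s2 → s0
  read 'a': s0 → s1
  read 'a': s1 → s3
  read 'a': s3 → s3
  end s3, accepted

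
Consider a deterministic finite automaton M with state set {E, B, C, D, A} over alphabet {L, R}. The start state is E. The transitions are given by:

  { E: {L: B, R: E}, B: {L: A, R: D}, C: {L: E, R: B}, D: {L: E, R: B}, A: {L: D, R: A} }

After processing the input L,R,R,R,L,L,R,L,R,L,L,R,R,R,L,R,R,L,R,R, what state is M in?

E

start at E
read 'L': E → B
read 'R': B → D
read 'R': D → B
read 'R': B → D
read 'L': D → E
read 'L': E → B
read 'R': B → D
read 'L': D → E
read 'R': E → E
read 'L': E → B
read 'L': B → A
read 'R': A → A
read 'R': A → A
read 'R': A → A
read 'L': A → D
read 'R': D → B
read 'R': B → D
read 'L': D → E
read 'R': E → E
read 'R': E → E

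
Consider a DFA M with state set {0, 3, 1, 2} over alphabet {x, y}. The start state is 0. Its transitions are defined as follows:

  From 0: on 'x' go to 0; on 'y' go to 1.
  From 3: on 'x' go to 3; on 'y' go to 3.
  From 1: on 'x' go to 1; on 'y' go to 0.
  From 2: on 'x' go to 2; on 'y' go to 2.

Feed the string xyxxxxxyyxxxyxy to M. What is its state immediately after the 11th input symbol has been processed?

start at 0
read 'x': 0 → 0
read 'y': 0 → 1
read 'x': 1 → 1
read 'x': 1 → 1
read 'x': 1 → 1
read 'x': 1 → 1
read 'x': 1 → 1
read 'y': 1 → 0
read 'y': 0 → 1
read 'x': 1 → 1
read 'x': 1 → 1
After 11 symbols: 1.

1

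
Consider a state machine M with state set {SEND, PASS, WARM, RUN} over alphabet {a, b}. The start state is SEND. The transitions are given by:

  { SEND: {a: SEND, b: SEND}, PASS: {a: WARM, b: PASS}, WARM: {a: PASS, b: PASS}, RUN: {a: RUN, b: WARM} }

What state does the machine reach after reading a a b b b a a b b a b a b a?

SEND

Trace: SEND -a-> SEND -a-> SEND -b-> SEND -b-> SEND -b-> SEND -a-> SEND -a-> SEND -b-> SEND -b-> SEND -a-> SEND -b-> SEND -a-> SEND -b-> SEND -a-> SEND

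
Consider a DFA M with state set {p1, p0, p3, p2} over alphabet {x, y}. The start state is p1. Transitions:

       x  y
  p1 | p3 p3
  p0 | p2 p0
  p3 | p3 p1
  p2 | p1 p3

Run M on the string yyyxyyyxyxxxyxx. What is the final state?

p1 → p3 → p1 → p3 → p3 → p1 → p3 → p1 → p3 → p1 → p3 → p3 → p3 → p1 → p3 → p3

p3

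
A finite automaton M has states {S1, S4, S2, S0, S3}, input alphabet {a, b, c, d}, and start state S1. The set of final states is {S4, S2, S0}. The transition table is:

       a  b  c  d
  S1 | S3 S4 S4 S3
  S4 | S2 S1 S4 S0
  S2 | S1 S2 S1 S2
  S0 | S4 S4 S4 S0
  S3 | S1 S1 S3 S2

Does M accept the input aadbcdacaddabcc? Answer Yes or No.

Trace: S1 -a-> S3 -a-> S1 -d-> S3 -b-> S1 -c-> S4 -d-> S0 -a-> S4 -c-> S4 -a-> S2 -d-> S2 -d-> S2 -a-> S1 -b-> S4 -c-> S4 -c-> S4
End state S4 is accepting.

Yes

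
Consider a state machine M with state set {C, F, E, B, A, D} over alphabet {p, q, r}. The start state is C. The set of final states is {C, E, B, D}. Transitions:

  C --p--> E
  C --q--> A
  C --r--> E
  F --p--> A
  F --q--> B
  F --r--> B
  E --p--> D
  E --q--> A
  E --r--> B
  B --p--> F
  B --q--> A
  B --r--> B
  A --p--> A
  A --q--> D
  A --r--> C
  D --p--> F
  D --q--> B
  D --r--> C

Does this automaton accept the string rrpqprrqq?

Trace: C -r-> E -r-> B -p-> F -q-> B -p-> F -r-> B -r-> B -q-> A -q-> D
End state D is accepting.

Yes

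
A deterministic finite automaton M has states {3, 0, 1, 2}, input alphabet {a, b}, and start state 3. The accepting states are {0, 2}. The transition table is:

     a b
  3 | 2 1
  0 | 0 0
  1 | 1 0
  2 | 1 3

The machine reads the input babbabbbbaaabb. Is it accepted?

Yes

3 → 1 → 1 → 0 → 0 → 0 → 0 → 0 → 0 → 0 → 0 → 0 → 0 → 0 → 0
End state 0 is accepting.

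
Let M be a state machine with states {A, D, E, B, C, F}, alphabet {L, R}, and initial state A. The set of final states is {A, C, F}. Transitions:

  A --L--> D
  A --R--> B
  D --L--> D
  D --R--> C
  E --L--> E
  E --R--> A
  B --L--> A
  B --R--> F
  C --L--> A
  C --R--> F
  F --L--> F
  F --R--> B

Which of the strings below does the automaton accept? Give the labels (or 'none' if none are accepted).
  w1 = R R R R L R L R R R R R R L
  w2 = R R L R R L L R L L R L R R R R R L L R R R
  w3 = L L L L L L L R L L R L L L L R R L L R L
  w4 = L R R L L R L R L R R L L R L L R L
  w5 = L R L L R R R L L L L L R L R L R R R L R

w1, w3, w4

w1: A → B → F → B → F → F → B → A → B → F → B → F → B → F → F  → end F, accepted
w2: A → B → F → F → B → F → F → F → B → A → D → C → A → B → F → B → F → B → A → D → C → F → B  → end B, rejected
w3: A → D → D → D → D → D → D → D → C → A → D → C → A → D → D → D → C → F → F → F → B → A  → end A, accepted
w4: A → D → C → F → F → F → B → A → B → A → B → F → F → F → B → A → D → C → A  → end A, accepted
w5: A → D → C → A → D → C → F → B → A → D → D → D → D → C → A → B → A → B → F → B → A → B  → end B, rejected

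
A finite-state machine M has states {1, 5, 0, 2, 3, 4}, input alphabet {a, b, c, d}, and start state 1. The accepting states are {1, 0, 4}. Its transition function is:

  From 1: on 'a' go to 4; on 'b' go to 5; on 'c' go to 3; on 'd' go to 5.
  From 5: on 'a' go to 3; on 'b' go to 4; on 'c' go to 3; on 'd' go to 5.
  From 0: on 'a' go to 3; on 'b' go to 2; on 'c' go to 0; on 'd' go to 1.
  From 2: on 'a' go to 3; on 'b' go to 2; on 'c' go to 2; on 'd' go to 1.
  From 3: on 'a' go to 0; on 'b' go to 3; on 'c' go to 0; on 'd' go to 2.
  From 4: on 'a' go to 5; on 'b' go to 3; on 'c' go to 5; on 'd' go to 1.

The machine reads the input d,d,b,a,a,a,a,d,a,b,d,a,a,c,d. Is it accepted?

Yes

start at 1
read 'd': 1 → 5
read 'd': 5 → 5
read 'b': 5 → 4
read 'a': 4 → 5
read 'a': 5 → 3
read 'a': 3 → 0
read 'a': 0 → 3
read 'd': 3 → 2
read 'a': 2 → 3
read 'b': 3 → 3
read 'd': 3 → 2
read 'a': 2 → 3
read 'a': 3 → 0
read 'c': 0 → 0
read 'd': 0 → 1
End state 1 is accepting.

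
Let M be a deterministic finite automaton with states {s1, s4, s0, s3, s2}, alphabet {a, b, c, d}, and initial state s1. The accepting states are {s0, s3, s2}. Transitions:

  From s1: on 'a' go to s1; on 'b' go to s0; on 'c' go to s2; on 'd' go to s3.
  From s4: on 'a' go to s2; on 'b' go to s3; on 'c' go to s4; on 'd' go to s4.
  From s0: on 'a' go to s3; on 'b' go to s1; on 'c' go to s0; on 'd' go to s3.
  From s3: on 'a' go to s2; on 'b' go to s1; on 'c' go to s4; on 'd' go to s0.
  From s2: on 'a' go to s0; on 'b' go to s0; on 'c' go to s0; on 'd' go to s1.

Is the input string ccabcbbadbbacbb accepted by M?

No

start at s1
read 'c': s1 → s2
read 'c': s2 → s0
read 'a': s0 → s3
read 'b': s3 → s1
read 'c': s1 → s2
read 'b': s2 → s0
read 'b': s0 → s1
read 'a': s1 → s1
read 'd': s1 → s3
read 'b': s3 → s1
read 'b': s1 → s0
read 'a': s0 → s3
read 'c': s3 → s4
read 'b': s4 → s3
read 'b': s3 → s1
End state s1 is not accepting.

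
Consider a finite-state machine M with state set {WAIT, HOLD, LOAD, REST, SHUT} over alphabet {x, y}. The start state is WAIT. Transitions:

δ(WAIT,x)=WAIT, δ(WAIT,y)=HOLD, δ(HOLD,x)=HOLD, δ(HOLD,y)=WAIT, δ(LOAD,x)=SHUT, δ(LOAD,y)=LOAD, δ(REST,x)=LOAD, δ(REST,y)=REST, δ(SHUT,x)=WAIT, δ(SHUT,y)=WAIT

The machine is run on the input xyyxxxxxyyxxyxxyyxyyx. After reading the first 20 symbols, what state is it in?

start at WAIT
read 'x': WAIT → WAIT
read 'y': WAIT → HOLD
read 'y': HOLD → WAIT
read 'x': WAIT → WAIT
read 'x': WAIT → WAIT
read 'x': WAIT → WAIT
read 'x': WAIT → WAIT
read 'x': WAIT → WAIT
read 'y': WAIT → HOLD
read 'y': HOLD → WAIT
read 'x': WAIT → WAIT
read 'x': WAIT → WAIT
read 'y': WAIT → HOLD
read 'x': HOLD → HOLD
read 'x': HOLD → HOLD
read 'y': HOLD → WAIT
read 'y': WAIT → HOLD
read 'x': HOLD → HOLD
read 'y': HOLD → WAIT
read 'y': WAIT → HOLD
After 20 symbols: HOLD.

HOLD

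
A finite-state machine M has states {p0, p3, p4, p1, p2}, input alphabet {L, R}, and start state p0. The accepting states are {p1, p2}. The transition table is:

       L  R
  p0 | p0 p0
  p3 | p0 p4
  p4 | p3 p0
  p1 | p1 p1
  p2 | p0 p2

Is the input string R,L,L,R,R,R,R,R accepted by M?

No

Trace: p0 -R-> p0 -L-> p0 -L-> p0 -R-> p0 -R-> p0 -R-> p0 -R-> p0 -R-> p0
End state p0 is not accepting.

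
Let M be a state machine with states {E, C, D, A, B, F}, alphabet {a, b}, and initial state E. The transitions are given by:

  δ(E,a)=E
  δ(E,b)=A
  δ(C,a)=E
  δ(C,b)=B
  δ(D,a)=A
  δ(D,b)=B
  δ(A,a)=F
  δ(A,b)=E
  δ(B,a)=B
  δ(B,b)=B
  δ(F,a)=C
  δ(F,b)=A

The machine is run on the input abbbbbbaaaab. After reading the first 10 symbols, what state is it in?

Trace: E -a-> E -b-> A -b-> E -b-> A -b-> E -b-> A -b-> E -a-> E -a-> E -a-> E
After 10 symbols: E.

E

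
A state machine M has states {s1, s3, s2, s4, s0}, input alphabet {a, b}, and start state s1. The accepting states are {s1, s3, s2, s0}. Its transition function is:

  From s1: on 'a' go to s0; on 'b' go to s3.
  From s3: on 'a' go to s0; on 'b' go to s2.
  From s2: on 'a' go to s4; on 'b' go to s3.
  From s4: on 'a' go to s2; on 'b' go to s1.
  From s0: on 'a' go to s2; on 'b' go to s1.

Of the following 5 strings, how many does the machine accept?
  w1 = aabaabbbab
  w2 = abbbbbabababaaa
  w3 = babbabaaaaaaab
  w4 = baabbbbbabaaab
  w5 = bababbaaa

w1: s1 → s0 → s2 → s3 → s0 → s2 → s3 → s2 → s3 → s0 → s1  → end s1, accepted
w2: s1 → s0 → s1 → s3 → s2 → s3 → s2 → s4 → s1 → s0 → s1 → s0 → s1 → s0 → s2 → s4  → end s4, rejected
w3: s1 → s3 → s0 → s1 → s3 → s0 → s1 → s0 → s2 → s4 → s2 → s4 → s2 → s4 → s1  → end s1, accepted
w4: s1 → s3 → s0 → s2 → s3 → s2 → s3 → s2 → s3 → s0 → s1 → s0 → s2 → s4 → s1  → end s1, accepted
w5: s1 → s3 → s0 → s1 → s0 → s1 → s3 → s0 → s2 → s4  → end s4, rejected

3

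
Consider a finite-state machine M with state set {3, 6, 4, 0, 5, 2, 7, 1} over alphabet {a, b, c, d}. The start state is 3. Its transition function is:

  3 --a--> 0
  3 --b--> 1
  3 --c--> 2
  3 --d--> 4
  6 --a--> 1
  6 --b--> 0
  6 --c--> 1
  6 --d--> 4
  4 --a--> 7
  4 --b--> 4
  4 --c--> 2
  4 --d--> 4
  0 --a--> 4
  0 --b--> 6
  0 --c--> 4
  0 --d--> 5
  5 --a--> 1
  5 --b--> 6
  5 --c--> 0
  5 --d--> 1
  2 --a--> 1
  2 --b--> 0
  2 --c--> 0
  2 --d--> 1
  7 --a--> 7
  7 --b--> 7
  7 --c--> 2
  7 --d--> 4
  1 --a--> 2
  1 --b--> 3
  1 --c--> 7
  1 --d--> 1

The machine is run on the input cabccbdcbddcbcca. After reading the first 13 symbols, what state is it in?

7

start at 3
read 'c': 3 → 2
read 'a': 2 → 1
read 'b': 1 → 3
read 'c': 3 → 2
read 'c': 2 → 0
read 'b': 0 → 6
read 'd': 6 → 4
read 'c': 4 → 2
read 'b': 2 → 0
read 'd': 0 → 5
read 'd': 5 → 1
read 'c': 1 → 7
read 'b': 7 → 7
After 13 symbols: 7.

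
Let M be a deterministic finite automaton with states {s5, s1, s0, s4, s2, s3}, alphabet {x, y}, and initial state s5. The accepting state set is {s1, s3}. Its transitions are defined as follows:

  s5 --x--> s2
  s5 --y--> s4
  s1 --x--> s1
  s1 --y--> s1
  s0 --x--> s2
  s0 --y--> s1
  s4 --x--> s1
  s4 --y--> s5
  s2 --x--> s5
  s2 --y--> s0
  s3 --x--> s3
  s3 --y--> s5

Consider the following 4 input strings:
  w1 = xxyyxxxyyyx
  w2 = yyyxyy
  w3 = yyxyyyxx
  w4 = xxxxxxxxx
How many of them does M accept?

w1:
  start at s5
  read 'x': s5 → s2
  read 'x': s2 → s5
  read 'y': s5 → s4
  read 'y': s4 → s5
  read 'x': s5 → s2
  read 'x': s2 → s5
  read 'x': s5 → s2
  read 'y': s2 → s0
  read 'y': s0 → s1
  read 'y': s1 → s1
  read 'x': s1 → s1
  end s1, accepted
w2:
  start at s5
  read 'y': s5 → s4
  read 'y': s4 → s5
  read 'y': s5 → s4
  read 'x': s4 → s1
  read 'y': s1 → s1
  read 'y': s1 → s1
  end s1, accepted
w3:
  start at s5
  read 'y': s5 → s4
  read 'y': s4 → s5
  read 'x': s5 → s2
  read 'y': s2 → s0
  read 'y': s0 → s1
  read 'y': s1 → s1
  read 'x': s1 → s1
  read 'x': s1 → s1
  end s1, accepted
w4:
  start at s5
  read 'x': s5 → s2
  read 'x': s2 → s5
  read 'x': s5 → s2
  read 'x': s2 → s5
  read 'x': s5 → s2
  read 'x': s2 → s5
  read 'x': s5 → s2
  read 'x': s2 → s5
  read 'x': s5 → s2
  end s2, rejected

3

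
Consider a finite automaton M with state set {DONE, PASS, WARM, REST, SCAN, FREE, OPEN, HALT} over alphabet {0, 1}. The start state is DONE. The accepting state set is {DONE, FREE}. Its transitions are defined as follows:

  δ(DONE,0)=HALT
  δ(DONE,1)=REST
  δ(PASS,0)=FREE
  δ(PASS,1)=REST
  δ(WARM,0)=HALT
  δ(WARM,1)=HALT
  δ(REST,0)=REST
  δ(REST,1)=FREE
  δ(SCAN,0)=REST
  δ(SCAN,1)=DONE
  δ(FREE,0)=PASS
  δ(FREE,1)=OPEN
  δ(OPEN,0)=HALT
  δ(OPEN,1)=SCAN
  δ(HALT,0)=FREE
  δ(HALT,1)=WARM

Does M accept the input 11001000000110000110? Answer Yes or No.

Trace: DONE -1-> REST -1-> FREE -0-> PASS -0-> FREE -1-> OPEN -0-> HALT -0-> FREE -0-> PASS -0-> FREE -0-> PASS -0-> FREE -1-> OPEN -1-> SCAN -0-> REST -0-> REST -0-> REST -0-> REST -1-> FREE -1-> OPEN -0-> HALT
End state HALT is not accepting.

No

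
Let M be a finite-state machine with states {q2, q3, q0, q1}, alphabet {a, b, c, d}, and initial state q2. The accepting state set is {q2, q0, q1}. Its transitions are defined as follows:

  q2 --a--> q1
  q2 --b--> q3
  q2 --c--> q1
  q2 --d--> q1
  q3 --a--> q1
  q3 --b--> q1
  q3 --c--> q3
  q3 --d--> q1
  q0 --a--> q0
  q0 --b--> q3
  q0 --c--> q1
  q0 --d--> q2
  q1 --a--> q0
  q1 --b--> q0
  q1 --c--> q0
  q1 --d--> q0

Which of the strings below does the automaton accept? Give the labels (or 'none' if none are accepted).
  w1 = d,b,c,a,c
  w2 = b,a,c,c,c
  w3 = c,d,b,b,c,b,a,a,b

w1: q2 → q1 → q0 → q1 → q0 → q1  → end q1, accepted
w2: q2 → q3 → q1 → q0 → q1 → q0  → end q0, accepted
w3: q2 → q1 → q0 → q3 → q1 → q0 → q3 → q1 → q0 → q3  → end q3, rejected

w1, w2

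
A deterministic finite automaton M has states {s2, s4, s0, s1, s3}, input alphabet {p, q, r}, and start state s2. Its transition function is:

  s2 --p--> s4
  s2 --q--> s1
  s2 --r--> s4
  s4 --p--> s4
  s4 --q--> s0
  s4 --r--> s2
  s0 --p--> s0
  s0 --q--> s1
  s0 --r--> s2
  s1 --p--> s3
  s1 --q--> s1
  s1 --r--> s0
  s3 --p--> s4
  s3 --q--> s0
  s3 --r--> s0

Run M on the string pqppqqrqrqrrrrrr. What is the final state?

start at s2
read 'p': s2 → s4
read 'q': s4 → s0
read 'p': s0 → s0
read 'p': s0 → s0
read 'q': s0 → s1
read 'q': s1 → s1
read 'r': s1 → s0
read 'q': s0 → s1
read 'r': s1 → s0
read 'q': s0 → s1
read 'r': s1 → s0
read 'r': s0 → s2
read 'r': s2 → s4
read 'r': s4 → s2
read 'r': s2 → s4
read 'r': s4 → s2

s2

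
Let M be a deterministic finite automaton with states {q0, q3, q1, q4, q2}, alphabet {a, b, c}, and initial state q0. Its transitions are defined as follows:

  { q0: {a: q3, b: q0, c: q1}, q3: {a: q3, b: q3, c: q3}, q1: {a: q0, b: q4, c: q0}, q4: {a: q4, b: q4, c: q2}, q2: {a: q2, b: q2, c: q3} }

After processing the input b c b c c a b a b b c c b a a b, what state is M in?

q3

start at q0
read 'b': q0 → q0
read 'c': q0 → q1
read 'b': q1 → q4
read 'c': q4 → q2
read 'c': q2 → q3
read 'a': q3 → q3
read 'b': q3 → q3
read 'a': q3 → q3
read 'b': q3 → q3
read 'b': q3 → q3
read 'c': q3 → q3
read 'c': q3 → q3
read 'b': q3 → q3
read 'a': q3 → q3
read 'a': q3 → q3
read 'b': q3 → q3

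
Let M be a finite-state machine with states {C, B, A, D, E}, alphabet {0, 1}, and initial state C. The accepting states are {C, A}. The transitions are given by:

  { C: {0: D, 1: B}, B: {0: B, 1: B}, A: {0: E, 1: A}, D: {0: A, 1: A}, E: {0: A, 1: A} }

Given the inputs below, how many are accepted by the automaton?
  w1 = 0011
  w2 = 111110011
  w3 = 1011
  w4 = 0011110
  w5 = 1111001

w1: Trace: C -0-> D -0-> A -1-> A -1-> A  → end A, accepted
w2: Trace: C -1-> B -1-> B -1-> B -1-> B -1-> B -0-> B -0-> B -1-> B -1-> B  → end B, rejected
w3: Trace: C -1-> B -0-> B -1-> B -1-> B  → end B, rejected
w4: Trace: C -0-> D -0-> A -1-> A -1-> A -1-> A -1-> A -0-> E  → end E, rejected
w5: Trace: C -1-> B -1-> B -1-> B -1-> B -0-> B -0-> B -1-> B  → end B, rejected

1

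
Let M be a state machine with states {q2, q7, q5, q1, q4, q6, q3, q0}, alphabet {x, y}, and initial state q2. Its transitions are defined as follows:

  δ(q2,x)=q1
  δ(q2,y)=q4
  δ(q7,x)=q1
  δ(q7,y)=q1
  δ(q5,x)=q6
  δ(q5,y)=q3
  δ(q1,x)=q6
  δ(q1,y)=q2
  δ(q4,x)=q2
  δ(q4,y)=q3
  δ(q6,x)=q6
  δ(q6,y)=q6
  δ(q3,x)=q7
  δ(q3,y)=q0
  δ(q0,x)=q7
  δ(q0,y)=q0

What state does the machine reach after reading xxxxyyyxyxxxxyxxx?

q6

q2 → q1 → q6 → q6 → q6 → q6 → q6 → q6 → q6 → q6 → q6 → q6 → q6 → q6 → q6 → q6 → q6 → q6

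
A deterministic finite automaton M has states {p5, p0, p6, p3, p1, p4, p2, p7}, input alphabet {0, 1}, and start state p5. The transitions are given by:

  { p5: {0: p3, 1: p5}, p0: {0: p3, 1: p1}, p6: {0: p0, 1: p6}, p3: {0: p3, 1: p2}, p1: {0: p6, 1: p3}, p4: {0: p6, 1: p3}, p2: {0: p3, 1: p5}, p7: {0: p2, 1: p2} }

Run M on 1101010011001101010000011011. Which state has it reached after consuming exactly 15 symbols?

p5 → p5 → p5 → p3 → p2 → p3 → p2 → p3 → p3 → p2 → p5 → p3 → p3 → p2 → p5 → p3
After 15 symbols: p3.

p3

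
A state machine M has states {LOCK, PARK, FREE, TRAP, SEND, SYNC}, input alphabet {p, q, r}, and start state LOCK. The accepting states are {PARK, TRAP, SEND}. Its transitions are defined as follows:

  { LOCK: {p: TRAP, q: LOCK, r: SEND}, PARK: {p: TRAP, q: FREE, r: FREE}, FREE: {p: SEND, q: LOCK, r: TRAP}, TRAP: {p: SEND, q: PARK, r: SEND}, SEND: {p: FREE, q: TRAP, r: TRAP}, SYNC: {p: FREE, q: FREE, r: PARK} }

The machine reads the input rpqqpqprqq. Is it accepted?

Yes

start at LOCK
read 'r': LOCK → SEND
read 'p': SEND → FREE
read 'q': FREE → LOCK
read 'q': LOCK → LOCK
read 'p': LOCK → TRAP
read 'q': TRAP → PARK
read 'p': PARK → TRAP
read 'r': TRAP → SEND
read 'q': SEND → TRAP
read 'q': TRAP → PARK
End state PARK is accepting.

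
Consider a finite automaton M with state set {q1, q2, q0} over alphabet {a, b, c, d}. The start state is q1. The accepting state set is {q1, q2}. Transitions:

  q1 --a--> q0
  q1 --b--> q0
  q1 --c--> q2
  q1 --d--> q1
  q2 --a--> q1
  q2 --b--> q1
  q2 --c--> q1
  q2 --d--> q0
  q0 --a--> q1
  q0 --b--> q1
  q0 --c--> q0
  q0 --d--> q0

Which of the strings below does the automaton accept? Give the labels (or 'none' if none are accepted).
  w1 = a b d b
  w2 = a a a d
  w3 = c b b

w1:
  start at q1
  read 'a': q1 → q0
  read 'b': q0 → q1
  read 'd': q1 → q1
  read 'b': q1 → q0
  end q0, rejected
w2:
  start at q1
  read 'a': q1 → q0
  read 'a': q0 → q1
  read 'a': q1 → q0
  read 'd': q0 → q0
  end q0, rejected
w3:
  start at q1
  read 'c': q1 → q2
  read 'b': q2 → q1
  read 'b': q1 → q0
  end q0, rejected

none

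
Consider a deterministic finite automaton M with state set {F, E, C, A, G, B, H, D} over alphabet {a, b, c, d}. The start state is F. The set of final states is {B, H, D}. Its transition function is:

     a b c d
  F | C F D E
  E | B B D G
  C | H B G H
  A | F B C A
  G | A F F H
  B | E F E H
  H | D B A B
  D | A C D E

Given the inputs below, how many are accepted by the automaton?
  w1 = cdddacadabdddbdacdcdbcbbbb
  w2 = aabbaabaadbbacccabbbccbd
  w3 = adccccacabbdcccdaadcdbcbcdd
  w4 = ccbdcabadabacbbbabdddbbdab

2

w1: F → D → E → G → H → D → D → A → A → F → F → E → G → H → B → H → D → D → E → D → E → B → E → B → F → F → F  → end F, rejected
w2: F → C → H → B → F → C → H → B → E → B → H → B → F → C → G → F → D → A → B → F → F → D → D → C → H  → end H, accepted
w3: F → C → H → A → C → G → F → C → G → A → B → F → E → D → D → D → E → B → E → G → F → E → B → E → B → E → G → H  → end H, accepted
w4: F → D → D → C → H → A → F → F → C → H → D → C → H → A → B → F → F → C → B → H → B → H → B → F → E → B → F  → end F, rejected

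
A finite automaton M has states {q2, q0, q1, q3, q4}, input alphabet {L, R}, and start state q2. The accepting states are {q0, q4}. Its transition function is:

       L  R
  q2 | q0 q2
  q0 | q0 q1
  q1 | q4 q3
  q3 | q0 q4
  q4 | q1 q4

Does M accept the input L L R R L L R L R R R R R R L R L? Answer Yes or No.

Trace: q2 -L-> q0 -L-> q0 -R-> q1 -R-> q3 -L-> q0 -L-> q0 -R-> q1 -L-> q4 -R-> q4 -R-> q4 -R-> q4 -R-> q4 -R-> q4 -R-> q4 -L-> q1 -R-> q3 -L-> q0
End state q0 is accepting.

Yes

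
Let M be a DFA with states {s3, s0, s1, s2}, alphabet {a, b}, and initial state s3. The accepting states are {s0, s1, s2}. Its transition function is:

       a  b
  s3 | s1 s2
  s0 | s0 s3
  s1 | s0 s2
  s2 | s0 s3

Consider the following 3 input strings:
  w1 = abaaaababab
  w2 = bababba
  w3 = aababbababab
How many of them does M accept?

w1: s3 → s1 → s2 → s0 → s0 → s0 → s0 → s3 → s1 → s2 → s0 → s3  → end s3, rejected
w2: s3 → s2 → s0 → s3 → s1 → s2 → s3 → s1  → end s1, accepted
w3: s3 → s1 → s0 → s3 → s1 → s2 → s3 → s1 → s2 → s0 → s3 → s1 → s2  → end s2, accepted

2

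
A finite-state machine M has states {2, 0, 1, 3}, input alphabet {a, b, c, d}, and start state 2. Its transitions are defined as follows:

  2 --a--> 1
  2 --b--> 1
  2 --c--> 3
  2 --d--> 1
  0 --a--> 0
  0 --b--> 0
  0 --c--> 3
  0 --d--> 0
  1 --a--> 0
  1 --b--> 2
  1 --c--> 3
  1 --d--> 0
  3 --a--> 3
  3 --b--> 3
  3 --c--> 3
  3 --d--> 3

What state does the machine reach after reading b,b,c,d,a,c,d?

Trace: 2 -b-> 1 -b-> 2 -c-> 3 -d-> 3 -a-> 3 -c-> 3 -d-> 3

3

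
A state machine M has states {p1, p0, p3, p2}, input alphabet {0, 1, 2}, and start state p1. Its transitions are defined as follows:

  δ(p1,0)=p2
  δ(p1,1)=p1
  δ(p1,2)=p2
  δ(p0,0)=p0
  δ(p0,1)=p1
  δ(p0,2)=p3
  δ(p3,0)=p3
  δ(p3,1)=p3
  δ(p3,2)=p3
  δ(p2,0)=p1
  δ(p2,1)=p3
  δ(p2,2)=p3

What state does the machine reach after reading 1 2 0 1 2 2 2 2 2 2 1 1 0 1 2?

start at p1
read '1': p1 → p1
read '2': p1 → p2
read '0': p2 → p1
read '1': p1 → p1
read '2': p1 → p2
read '2': p2 → p3
read '2': p3 → p3
read '2': p3 → p3
read '2': p3 → p3
read '2': p3 → p3
read '1': p3 → p3
read '1': p3 → p3
read '0': p3 → p3
read '1': p3 → p3
read '2': p3 → p3

p3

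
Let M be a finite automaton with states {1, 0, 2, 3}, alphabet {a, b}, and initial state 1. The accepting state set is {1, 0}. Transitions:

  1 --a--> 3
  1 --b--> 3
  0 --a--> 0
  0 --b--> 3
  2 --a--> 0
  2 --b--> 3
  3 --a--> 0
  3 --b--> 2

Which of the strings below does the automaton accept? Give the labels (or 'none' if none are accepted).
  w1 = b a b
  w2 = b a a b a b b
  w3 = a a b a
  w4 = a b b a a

w1:
  start at 1
  read 'b': 1 → 3
  read 'a': 3 → 0
  read 'b': 0 → 3
  end 3, rejected
w2:
  start at 1
  read 'b': 1 → 3
  read 'a': 3 → 0
  read 'a': 0 → 0
  read 'b': 0 → 3
  read 'a': 3 → 0
  read 'b': 0 → 3
  read 'b': 3 → 2
  end 2, rejected
w3:
  start at 1
  read 'a': 1 → 3
  read 'a': 3 → 0
  read 'b': 0 → 3
  read 'a': 3 → 0
  end 0, accepted
w4:
  start at 1
  read 'a': 1 → 3
  read 'b': 3 → 2
  read 'b': 2 → 3
  read 'a': 3 → 0
  read 'a': 0 → 0
  end 0, accepted

w3, w4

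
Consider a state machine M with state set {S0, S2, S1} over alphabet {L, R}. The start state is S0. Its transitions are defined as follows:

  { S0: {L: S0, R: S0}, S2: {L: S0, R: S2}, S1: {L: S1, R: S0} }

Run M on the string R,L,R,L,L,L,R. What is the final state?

S0

S0 → S0 → S0 → S0 → S0 → S0 → S0 → S0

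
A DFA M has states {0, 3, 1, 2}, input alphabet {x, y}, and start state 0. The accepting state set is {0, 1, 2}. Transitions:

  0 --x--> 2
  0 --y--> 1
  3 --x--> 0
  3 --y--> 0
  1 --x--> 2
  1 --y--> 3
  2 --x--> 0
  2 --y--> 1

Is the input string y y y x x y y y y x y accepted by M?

0 → 1 → 3 → 0 → 2 → 0 → 1 → 3 → 0 → 1 → 2 → 1
End state 1 is accepting.

Yes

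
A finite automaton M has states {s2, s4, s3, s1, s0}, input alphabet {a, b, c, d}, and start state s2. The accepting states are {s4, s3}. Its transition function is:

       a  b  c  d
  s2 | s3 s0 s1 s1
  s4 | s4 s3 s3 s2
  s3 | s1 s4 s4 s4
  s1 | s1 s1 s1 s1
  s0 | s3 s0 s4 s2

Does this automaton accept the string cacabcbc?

Trace: s2 -c-> s1 -a-> s1 -c-> s1 -a-> s1 -b-> s1 -c-> s1 -b-> s1 -c-> s1
End state s1 is not accepting.

No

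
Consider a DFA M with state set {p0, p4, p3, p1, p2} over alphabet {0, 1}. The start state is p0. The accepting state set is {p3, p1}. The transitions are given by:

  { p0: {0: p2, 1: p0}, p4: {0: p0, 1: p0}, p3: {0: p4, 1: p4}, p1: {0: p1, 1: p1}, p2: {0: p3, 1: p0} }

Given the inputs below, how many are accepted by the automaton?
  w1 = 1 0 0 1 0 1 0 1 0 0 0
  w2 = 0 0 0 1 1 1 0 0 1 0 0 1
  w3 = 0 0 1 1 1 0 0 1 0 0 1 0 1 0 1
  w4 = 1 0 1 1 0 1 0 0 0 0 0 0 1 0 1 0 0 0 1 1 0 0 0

w1:
  start at p0
  read '1': p0 → p0
  read '0': p0 → p2
  read '0': p2 → p3
  read '1': p3 → p4
  read '0': p4 → p0
  read '1': p0 → p0
  read '0': p0 → p2
  read '1': p2 → p0
  read '0': p0 → p2
  read '0': p2 → p3
  read '0': p3 → p4
  end p4, rejected
w2:
  start at p0
  read '0': p0 → p2
  read '0': p2 → p3
  read '0': p3 → p4
  read '1': p4 → p0
  read '1': p0 → p0
  read '1': p0 → p0
  read '0': p0 → p2
  read '0': p2 → p3
  read '1': p3 → p4
  read '0': p4 → p0
  read '0': p0 → p2
  read '1': p2 → p0
  end p0, rejected
w3:
  start at p0
  read '0': p0 → p2
  read '0': p2 → p3
  read '1': p3 → p4
  read '1': p4 → p0
  read '1': p0 → p0
  read '0': p0 → p2
  read '0': p2 → p3
  read '1': p3 → p4
  read '0': p4 → p0
  read '0': p0 → p2
  read '1': p2 → p0
  read '0': p0 → p2
  read '1': p2 → p0
  read '0': p0 → p2
  read '1': p2 → p0
  end p0, rejected
w4:
  start at p0
  read '1': p0 → p0
  read '0': p0 → p2
  read '1': p2 → p0
  read '1': p0 → p0
  read '0': p0 → p2
  read '1': p2 → p0
  read '0': p0 → p2
  read '0': p2 → p3
  read '0': p3 → p4
  read '0': p4 → p0
  read '0': p0 → p2
  read '0': p2 → p3
  read '1': p3 → p4
  read '0': p4 → p0
  read '1': p0 → p0
  read '0': p0 → p2
  read '0': p2 → p3
  read '0': p3 → p4
  read '1': p4 → p0
  read '1': p0 → p0
  read '0': p0 → p2
  read '0': p2 → p3
  read '0': p3 → p4
  end p4, rejected

0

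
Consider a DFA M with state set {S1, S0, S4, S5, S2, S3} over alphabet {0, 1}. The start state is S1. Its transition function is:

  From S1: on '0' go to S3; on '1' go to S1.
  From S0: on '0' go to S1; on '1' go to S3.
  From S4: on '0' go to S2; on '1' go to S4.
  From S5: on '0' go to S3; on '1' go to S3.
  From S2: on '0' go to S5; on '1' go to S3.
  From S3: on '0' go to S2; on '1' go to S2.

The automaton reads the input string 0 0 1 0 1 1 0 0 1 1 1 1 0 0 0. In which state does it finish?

S3

S1 → S3 → S2 → S3 → S2 → S3 → S2 → S5 → S3 → S2 → S3 → S2 → S3 → S2 → S5 → S3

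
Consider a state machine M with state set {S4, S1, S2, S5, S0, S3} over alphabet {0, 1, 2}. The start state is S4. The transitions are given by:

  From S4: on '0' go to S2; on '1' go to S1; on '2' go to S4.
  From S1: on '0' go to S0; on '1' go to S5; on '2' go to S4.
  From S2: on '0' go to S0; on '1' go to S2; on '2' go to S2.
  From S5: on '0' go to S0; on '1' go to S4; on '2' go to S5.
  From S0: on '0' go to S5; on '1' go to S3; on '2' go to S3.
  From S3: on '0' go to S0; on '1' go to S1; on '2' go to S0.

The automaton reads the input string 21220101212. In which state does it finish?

S0

Trace: S4 -2-> S4 -1-> S1 -2-> S4 -2-> S4 -0-> S2 -1-> S2 -0-> S0 -1-> S3 -2-> S0 -1-> S3 -2-> S0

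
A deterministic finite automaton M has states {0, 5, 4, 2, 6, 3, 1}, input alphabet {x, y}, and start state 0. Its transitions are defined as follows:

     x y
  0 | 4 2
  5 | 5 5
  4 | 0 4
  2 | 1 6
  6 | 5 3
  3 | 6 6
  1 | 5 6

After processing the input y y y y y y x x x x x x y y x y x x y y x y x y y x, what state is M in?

5

0 → 2 → 6 → 3 → 6 → 3 → 6 → 5 → 5 → 5 → 5 → 5 → 5 → 5 → 5 → 5 → 5 → 5 → 5 → 5 → 5 → 5 → 5 → 5 → 5 → 5 → 5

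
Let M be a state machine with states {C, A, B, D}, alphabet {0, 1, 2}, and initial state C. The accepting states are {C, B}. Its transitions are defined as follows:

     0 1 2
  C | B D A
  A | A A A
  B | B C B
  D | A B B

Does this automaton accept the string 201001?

No

start at C
read '2': C → A
read '0': A → A
read '1': A → A
read '0': A → A
read '0': A → A
read '1': A → A
End state A is not accepting.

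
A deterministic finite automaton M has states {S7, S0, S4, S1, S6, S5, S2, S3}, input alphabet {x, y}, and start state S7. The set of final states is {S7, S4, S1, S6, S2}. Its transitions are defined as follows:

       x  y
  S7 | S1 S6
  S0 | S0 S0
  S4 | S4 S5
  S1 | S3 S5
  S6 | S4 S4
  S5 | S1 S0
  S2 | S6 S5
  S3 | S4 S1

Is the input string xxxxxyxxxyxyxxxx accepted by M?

Yes

S7 → S1 → S3 → S4 → S4 → S4 → S5 → S1 → S3 → S4 → S5 → S1 → S5 → S1 → S3 → S4 → S4
End state S4 is accepting.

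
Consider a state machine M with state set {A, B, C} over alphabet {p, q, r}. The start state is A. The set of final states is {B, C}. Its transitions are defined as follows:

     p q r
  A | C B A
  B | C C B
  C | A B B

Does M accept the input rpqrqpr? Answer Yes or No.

No

Trace: A -r-> A -p-> C -q-> B -r-> B -q-> C -p-> A -r-> A
End state A is not accepting.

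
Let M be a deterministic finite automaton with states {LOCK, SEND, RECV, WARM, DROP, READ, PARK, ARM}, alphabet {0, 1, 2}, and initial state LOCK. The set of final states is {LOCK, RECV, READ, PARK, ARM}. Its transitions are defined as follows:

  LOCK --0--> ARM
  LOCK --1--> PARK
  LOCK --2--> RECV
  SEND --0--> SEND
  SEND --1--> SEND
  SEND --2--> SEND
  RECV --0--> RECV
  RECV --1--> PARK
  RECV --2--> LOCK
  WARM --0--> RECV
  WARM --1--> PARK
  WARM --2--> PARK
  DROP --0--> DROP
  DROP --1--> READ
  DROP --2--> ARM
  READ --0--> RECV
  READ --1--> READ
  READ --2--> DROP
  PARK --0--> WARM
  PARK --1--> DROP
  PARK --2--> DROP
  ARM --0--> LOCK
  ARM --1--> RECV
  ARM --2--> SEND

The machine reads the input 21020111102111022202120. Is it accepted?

Trace: LOCK -2-> RECV -1-> PARK -0-> WARM -2-> PARK -0-> WARM -1-> PARK -1-> DROP -1-> READ -1-> READ -0-> RECV -2-> LOCK -1-> PARK -1-> DROP -1-> READ -0-> RECV -2-> LOCK -2-> RECV -2-> LOCK -0-> ARM -2-> SEND -1-> SEND -2-> SEND -0-> SEND
End state SEND is not accepting.

No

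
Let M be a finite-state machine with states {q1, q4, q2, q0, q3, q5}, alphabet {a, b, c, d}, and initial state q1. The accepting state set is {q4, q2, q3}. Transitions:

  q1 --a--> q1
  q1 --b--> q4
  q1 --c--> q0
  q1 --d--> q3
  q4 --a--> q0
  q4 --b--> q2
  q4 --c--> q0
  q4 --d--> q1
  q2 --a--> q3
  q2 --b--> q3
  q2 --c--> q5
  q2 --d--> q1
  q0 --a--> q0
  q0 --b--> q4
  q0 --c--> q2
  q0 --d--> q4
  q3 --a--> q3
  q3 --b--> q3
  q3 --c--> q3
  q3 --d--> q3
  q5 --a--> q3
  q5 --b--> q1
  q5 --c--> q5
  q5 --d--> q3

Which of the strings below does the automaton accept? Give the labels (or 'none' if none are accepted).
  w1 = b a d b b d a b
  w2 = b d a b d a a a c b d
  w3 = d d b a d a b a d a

w1, w3

w1: Trace: q1 -b-> q4 -a-> q0 -d-> q4 -b-> q2 -b-> q3 -d-> q3 -a-> q3 -b-> q3  → end q3, accepted
w2: Trace: q1 -b-> q4 -d-> q1 -a-> q1 -b-> q4 -d-> q1 -a-> q1 -a-> q1 -a-> q1 -c-> q0 -b-> q4 -d-> q1  → end q1, rejected
w3: Trace: q1 -d-> q3 -d-> q3 -b-> q3 -a-> q3 -d-> q3 -a-> q3 -b-> q3 -a-> q3 -d-> q3 -a-> q3  → end q3, accepted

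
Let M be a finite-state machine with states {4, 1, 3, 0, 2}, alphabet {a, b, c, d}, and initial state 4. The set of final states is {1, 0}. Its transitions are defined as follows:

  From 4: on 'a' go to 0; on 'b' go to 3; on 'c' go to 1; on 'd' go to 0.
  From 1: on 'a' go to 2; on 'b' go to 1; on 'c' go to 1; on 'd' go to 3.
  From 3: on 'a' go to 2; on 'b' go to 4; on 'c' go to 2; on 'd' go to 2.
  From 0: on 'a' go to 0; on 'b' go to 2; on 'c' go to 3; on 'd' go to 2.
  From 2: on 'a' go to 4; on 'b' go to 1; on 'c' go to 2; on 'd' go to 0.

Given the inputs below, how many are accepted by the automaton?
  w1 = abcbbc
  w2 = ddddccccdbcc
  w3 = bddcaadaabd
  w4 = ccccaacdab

3

w1:
  start at 4
  read 'a': 4 → 0
  read 'b': 0 → 2
  read 'c': 2 → 2
  read 'b': 2 → 1
  read 'b': 1 → 1
  read 'c': 1 → 1
  end 1, accepted
w2:
  start at 4
  read 'd': 4 → 0
  read 'd': 0 → 2
  read 'd': 2 → 0
  read 'd': 0 → 2
  read 'c': 2 → 2
  read 'c': 2 → 2
  read 'c': 2 → 2
  read 'c': 2 → 2
  read 'd': 2 → 0
  read 'b': 0 → 2
  read 'c': 2 → 2
  read 'c': 2 → 2
  end 2, rejected
w3:
  start at 4
  read 'b': 4 → 3
  read 'd': 3 → 2
  read 'd': 2 → 0
  read 'c': 0 → 3
  read 'a': 3 → 2
  read 'a': 2 → 4
  read 'd': 4 → 0
  read 'a': 0 → 0
  read 'a': 0 → 0
  read 'b': 0 → 2
  read 'd': 2 → 0
  end 0, accepted
w4:
  start at 4
  read 'c': 4 → 1
  read 'c': 1 → 1
  read 'c': 1 → 1
  read 'c': 1 → 1
  read 'a': 1 → 2
  read 'a': 2 → 4
  read 'c': 4 → 1
  read 'd': 1 → 3
  read 'a': 3 → 2
  read 'b': 2 → 1
  end 1, accepted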